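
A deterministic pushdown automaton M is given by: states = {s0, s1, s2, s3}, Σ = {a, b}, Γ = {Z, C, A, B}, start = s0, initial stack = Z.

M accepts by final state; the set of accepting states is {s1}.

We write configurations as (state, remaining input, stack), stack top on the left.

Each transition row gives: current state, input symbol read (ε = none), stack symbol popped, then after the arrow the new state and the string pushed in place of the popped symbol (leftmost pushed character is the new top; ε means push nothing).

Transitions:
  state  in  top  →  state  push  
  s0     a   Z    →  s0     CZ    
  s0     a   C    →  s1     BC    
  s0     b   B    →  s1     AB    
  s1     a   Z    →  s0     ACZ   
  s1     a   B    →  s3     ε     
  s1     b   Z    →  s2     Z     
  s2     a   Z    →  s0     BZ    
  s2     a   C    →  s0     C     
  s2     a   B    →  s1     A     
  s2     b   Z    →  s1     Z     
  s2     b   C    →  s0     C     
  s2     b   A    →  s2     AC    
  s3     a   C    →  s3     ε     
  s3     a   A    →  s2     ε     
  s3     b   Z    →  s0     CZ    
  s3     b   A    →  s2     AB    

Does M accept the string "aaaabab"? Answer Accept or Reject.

(s0, aaaabab, Z)
  read a, top Z: go to s0, push CZ → (s0, aaabab, CZ)
  read a, top C: go to s1, push BC → (s1, aabab, BCZ)
  read a, top B: go to s3, push ε → (s3, abab, CZ)
  read a, top C: go to s3, push ε → (s3, bab, Z)
  read b, top Z: go to s0, push CZ → (s0, ab, CZ)
  read a, top C: go to s1, push BC → (s1, b, BCZ)
No transition applies at (s1, b, BCZ); input not fully consumed.

Reject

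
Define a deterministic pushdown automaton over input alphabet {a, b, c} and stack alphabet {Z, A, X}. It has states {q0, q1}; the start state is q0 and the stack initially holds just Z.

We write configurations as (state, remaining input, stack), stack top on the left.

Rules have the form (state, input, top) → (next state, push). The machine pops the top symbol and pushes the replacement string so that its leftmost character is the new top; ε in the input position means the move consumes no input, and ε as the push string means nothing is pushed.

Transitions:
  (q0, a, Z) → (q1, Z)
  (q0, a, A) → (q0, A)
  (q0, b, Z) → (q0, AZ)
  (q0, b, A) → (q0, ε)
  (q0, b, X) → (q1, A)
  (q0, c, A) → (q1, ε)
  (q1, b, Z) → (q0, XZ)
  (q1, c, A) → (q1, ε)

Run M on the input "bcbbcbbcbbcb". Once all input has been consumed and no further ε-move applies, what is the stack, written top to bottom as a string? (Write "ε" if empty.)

XZ

(q0, bcbbcbbcbbcb, Z) ⊢ (q0, cbbcbbcbbcb, AZ) ⊢ (q1, bbcbbcbbcb, Z) ⊢ (q0, bcbbcbbcb, XZ) ⊢ (q1, cbbcbbcb, AZ) ⊢ (q1, bbcbbcb, Z) ⊢ (q0, bcbbcb, XZ) ⊢ (q1, cbbcb, AZ) ⊢ (q1, bbcb, Z) ⊢ (q0, bcb, XZ) ⊢ (q1, cb, AZ) ⊢ (q1, b, Z) ⊢ (q0, ε, XZ)
All input consumed in state q0 with stack XZ.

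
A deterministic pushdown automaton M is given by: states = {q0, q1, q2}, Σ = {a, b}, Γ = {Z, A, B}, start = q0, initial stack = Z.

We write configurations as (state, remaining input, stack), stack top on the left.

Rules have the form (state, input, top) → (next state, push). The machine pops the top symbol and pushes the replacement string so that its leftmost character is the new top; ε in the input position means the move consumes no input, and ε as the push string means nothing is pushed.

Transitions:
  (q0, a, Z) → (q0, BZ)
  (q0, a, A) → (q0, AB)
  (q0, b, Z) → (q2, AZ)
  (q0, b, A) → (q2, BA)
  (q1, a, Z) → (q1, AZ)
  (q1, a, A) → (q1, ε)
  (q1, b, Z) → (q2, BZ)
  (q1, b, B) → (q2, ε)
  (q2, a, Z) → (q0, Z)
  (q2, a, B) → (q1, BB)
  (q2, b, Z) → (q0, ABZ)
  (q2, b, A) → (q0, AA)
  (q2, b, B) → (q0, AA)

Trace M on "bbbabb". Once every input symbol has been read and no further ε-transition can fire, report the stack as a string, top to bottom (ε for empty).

(q0, bbbabb, Z)
  read b, top Z: go to q2, push AZ → (q2, bbabb, AZ)
  read b, top A: go to q0, push AA → (q0, babb, AAZ)
  read b, top A: go to q2, push BA → (q2, abb, BAAZ)
  read a, top B: go to q1, push BB → (q1, bb, BBAAZ)
  read b, top B: go to q2, push ε → (q2, b, BAAZ)
  read b, top B: go to q0, push AA → (q0, ε, AAAAZ)
All input consumed in state q0 with stack AAAAZ.

AAAAZ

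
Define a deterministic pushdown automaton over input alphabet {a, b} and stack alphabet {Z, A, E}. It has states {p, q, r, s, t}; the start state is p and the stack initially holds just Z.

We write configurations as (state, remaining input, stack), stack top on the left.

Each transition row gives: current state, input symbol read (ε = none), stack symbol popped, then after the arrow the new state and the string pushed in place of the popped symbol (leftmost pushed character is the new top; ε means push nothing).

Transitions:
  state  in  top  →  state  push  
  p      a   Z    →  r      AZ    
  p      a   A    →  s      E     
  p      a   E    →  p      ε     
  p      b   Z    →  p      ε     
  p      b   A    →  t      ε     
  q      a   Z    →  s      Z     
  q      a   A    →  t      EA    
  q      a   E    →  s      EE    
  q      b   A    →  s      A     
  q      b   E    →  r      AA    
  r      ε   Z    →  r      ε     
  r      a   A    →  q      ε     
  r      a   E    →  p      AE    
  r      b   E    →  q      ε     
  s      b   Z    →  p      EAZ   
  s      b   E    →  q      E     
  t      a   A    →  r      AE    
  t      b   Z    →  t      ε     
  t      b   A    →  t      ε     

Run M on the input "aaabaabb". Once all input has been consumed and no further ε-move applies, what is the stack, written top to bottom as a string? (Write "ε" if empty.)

(p, aaabaabb, Z)
  read a, top Z: go to r, push AZ → (r, aabaabb, AZ)
  read a, top A: go to q, push ε → (q, abaabb, Z)
  read a, top Z: go to s, push Z → (s, baabb, Z)
  read b, top Z: go to p, push EAZ → (p, aabb, EAZ)
  read a, top E: go to p, push ε → (p, abb, AZ)
  read a, top A: go to s, push E → (s, bb, EZ)
  read b, top E: go to q, push E → (q, b, EZ)
  read b, top E: go to r, push AA → (r, ε, AAZ)
All input consumed in state r with stack AAZ.

AAZ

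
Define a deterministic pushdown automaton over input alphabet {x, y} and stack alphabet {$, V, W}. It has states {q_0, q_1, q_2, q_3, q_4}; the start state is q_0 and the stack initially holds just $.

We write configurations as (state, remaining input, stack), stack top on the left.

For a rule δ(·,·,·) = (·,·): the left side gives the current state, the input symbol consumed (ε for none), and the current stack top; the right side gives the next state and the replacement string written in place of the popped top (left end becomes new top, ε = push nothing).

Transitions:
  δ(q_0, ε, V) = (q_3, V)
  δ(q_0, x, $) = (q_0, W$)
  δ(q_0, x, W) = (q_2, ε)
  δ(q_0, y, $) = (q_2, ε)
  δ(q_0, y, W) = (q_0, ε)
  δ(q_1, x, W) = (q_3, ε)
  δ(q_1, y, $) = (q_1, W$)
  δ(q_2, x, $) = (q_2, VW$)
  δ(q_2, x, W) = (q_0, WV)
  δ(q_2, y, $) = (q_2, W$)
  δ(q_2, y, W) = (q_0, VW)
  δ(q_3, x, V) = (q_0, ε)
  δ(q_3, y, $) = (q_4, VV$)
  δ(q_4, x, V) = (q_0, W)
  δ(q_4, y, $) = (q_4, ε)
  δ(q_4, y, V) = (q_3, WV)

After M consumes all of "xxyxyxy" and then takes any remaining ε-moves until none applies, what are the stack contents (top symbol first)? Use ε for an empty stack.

ε

(q_0, xxyxyxy, $) ⊢ (q_0, xyxyxy, W$) ⊢ (q_2, yxyxy, $) ⊢ (q_2, xyxy, W$) ⊢ (q_0, yxy, WV$) ⊢ (q_0, xy, V$) ⊢ (q_3, xy, V$) ⊢ (q_0, y, $) ⊢ (q_2, ε, ε)
All input consumed in state q_2 with stack ε.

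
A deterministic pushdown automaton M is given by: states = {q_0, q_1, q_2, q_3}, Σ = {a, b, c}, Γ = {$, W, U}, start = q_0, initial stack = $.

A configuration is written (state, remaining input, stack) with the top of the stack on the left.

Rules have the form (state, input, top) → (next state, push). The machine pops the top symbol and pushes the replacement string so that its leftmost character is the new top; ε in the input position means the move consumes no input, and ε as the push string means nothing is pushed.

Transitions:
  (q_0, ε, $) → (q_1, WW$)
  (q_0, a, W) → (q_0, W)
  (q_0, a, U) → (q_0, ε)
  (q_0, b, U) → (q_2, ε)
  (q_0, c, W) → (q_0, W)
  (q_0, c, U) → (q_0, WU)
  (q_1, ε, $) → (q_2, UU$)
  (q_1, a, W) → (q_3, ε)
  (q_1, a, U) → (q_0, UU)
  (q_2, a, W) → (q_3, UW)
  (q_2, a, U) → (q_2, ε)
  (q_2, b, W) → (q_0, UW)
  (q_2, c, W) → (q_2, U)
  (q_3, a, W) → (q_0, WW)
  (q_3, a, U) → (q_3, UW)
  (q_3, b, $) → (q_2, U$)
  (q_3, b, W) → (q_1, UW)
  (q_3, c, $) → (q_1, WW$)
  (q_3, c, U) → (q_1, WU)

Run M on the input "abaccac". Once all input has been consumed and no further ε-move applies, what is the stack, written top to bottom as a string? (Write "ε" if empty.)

WUUW$

(q_0, abaccac, $)
  ε-move, top $: go to q_1, push WW$ → (q_1, abaccac, WW$)
  read a, top W: go to q_3, push ε → (q_3, baccac, W$)
  read b, top W: go to q_1, push UW → (q_1, accac, UW$)
  read a, top U: go to q_0, push UU → (q_0, ccac, UUW$)
  read c, top U: go to q_0, push WU → (q_0, cac, WUUW$)
  read c, top W: go to q_0, push W → (q_0, ac, WUUW$)
  read a, top W: go to q_0, push W → (q_0, c, WUUW$)
  read c, top W: go to q_0, push W → (q_0, ε, WUUW$)
All input consumed in state q_0 with stack WUUW$.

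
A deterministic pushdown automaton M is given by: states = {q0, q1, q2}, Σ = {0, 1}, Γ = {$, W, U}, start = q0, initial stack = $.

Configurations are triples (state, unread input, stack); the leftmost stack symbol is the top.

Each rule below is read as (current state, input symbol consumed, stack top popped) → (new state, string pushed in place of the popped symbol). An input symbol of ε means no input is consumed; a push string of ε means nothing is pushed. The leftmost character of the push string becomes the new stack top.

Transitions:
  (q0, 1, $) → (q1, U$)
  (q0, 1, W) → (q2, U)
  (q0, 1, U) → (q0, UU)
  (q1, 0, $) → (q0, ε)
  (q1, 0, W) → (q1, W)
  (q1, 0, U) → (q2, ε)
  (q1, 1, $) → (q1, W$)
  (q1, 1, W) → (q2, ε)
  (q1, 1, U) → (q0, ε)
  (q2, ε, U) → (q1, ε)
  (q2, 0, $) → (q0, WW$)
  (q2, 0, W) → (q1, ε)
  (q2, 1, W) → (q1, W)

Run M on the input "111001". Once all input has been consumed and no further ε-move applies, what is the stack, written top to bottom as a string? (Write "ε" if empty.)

W$

(q0, 111001, $) ⊢ (q1, 11001, U$) ⊢ (q0, 1001, $) ⊢ (q1, 001, U$) ⊢ (q2, 01, $) ⊢ (q0, 1, WW$) ⊢ (q2, ε, UW$) ⊢ (q1, ε, W$)
All input consumed in state q1 with stack W$.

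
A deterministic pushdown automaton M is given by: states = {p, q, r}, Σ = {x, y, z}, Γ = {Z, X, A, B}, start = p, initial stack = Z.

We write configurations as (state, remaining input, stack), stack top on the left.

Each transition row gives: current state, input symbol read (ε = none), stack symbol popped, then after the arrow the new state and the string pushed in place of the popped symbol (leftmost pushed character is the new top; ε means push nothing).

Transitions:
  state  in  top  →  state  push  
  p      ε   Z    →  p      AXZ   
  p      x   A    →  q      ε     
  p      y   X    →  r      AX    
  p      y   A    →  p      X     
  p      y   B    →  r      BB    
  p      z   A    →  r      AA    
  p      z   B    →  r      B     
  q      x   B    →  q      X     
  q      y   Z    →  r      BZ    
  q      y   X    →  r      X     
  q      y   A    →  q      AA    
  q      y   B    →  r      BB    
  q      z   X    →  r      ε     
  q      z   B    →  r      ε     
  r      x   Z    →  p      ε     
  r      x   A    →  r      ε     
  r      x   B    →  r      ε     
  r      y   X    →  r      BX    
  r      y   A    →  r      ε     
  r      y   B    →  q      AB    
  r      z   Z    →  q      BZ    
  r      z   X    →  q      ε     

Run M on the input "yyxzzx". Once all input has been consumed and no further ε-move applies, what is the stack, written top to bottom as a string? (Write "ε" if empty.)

(p, yyxzzx, Z) ⊢ (p, yyxzzx, AXZ) ⊢ (p, yxzzx, XXZ) ⊢ (r, xzzx, AXXZ) ⊢ (r, zzx, XXZ) ⊢ (q, zx, XZ) ⊢ (r, x, Z) ⊢ (p, ε, ε)
All input consumed in state p with stack ε.

ε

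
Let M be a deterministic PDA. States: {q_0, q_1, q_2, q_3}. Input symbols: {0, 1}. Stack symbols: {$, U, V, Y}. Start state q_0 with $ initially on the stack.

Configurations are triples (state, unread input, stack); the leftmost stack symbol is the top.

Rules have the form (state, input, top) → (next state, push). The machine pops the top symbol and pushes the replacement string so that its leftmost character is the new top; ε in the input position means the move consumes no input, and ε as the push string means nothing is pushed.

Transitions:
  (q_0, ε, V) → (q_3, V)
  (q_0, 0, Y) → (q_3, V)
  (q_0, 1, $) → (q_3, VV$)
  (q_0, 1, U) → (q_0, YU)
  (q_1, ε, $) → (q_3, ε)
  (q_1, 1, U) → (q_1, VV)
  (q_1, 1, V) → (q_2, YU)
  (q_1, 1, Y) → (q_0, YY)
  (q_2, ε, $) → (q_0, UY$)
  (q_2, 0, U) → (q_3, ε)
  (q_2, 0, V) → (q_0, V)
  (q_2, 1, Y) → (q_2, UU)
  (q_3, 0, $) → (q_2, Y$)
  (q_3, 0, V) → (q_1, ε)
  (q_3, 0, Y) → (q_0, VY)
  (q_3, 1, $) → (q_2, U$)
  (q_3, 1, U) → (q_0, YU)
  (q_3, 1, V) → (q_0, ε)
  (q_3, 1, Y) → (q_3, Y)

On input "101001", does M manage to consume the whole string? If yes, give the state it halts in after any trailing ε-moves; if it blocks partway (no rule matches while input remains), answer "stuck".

stuck

(q_0, 101001, $)
  read 1, top $: go to q_3, push VV$ → (q_3, 01001, VV$)
  read 0, top V: go to q_1, push ε → (q_1, 1001, V$)
  read 1, top V: go to q_2, push YU → (q_2, 001, YU$)
No transition for (q_2, 0, top Y); M blocks with input 001 remaining.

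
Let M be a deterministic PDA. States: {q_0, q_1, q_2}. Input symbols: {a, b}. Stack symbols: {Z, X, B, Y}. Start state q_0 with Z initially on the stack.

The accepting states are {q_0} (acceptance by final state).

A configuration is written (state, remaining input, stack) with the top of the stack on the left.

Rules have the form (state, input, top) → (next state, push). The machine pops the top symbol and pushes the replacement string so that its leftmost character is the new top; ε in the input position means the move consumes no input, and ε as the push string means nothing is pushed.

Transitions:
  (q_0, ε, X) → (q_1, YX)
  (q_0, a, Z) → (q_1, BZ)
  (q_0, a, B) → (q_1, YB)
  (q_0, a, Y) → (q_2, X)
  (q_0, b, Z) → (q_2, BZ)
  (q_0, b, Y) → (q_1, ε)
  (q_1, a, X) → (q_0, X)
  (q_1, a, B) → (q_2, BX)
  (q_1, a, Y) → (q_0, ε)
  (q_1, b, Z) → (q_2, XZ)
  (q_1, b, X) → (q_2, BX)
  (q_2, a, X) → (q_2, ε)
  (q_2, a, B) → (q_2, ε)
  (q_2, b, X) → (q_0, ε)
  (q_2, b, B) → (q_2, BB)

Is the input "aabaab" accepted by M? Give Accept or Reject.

(q_0, aabaab, Z)
  read a, top Z: go to q_1, push BZ → (q_1, abaab, BZ)
  read a, top B: go to q_2, push BX → (q_2, baab, BXZ)
  read b, top B: go to q_2, push BB → (q_2, aab, BBXZ)
  read a, top B: go to q_2, push ε → (q_2, ab, BXZ)
  read a, top B: go to q_2, push ε → (q_2, b, XZ)
  read b, top X: go to q_0, push ε → (q_0, ε, Z)
All input consumed; state q_0 ∈ F.

Accept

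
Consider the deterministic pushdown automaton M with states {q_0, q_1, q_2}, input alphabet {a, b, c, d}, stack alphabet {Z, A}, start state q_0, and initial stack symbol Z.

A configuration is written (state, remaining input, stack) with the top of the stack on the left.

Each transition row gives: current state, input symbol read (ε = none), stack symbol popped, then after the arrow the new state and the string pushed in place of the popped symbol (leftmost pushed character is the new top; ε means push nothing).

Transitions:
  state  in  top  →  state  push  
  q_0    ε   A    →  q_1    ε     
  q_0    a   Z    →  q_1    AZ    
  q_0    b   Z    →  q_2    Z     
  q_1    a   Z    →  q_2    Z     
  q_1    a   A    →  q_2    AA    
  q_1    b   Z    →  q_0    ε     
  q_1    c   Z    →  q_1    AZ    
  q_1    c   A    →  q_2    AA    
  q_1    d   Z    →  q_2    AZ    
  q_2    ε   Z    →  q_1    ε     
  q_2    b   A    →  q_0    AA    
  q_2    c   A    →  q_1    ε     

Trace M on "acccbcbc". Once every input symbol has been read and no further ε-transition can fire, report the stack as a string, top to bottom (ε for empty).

AAAAZ

(q_0, acccbcbc, Z)
  read a, top Z: go to q_1, push AZ → (q_1, cccbcbc, AZ)
  read c, top A: go to q_2, push AA → (q_2, ccbcbc, AAZ)
  read c, top A: go to q_1, push ε → (q_1, cbcbc, AZ)
  read c, top A: go to q_2, push AA → (q_2, bcbc, AAZ)
  read b, top A: go to q_0, push AA → (q_0, cbc, AAAZ)
  ε-move, top A: go to q_1, push ε → (q_1, cbc, AAZ)
  read c, top A: go to q_2, push AA → (q_2, bc, AAAZ)
  read b, top A: go to q_0, push AA → (q_0, c, AAAAZ)
  ε-move, top A: go to q_1, push ε → (q_1, c, AAAZ)
  read c, top A: go to q_2, push AA → (q_2, ε, AAAAZ)
All input consumed in state q_2 with stack AAAAZ.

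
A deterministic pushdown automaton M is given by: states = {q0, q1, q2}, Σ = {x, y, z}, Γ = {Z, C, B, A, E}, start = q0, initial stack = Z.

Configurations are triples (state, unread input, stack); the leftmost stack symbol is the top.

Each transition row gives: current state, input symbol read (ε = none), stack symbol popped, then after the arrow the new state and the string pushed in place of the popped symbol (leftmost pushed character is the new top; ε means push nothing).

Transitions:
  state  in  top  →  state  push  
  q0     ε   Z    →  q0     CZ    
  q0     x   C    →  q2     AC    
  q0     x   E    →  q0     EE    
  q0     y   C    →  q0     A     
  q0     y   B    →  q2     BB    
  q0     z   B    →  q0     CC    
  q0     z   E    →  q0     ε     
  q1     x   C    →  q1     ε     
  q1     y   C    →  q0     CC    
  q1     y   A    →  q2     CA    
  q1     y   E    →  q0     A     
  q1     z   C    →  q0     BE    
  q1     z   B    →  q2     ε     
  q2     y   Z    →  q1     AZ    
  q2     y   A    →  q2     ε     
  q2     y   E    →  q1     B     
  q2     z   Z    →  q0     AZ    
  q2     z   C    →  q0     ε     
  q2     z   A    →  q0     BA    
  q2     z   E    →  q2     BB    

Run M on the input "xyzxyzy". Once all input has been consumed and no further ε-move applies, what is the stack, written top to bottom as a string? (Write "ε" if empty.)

(q0, xyzxyzy, Z)
  ε-move, top Z: go to q0, push CZ → (q0, xyzxyzy, CZ)
  read x, top C: go to q2, push AC → (q2, yzxyzy, ACZ)
  read y, top A: go to q2, push ε → (q2, zxyzy, CZ)
  read z, top C: go to q0, push ε → (q0, xyzy, Z)
  ε-move, top Z: go to q0, push CZ → (q0, xyzy, CZ)
  read x, top C: go to q2, push AC → (q2, yzy, ACZ)
  read y, top A: go to q2, push ε → (q2, zy, CZ)
  read z, top C: go to q0, push ε → (q0, y, Z)
  ε-move, top Z: go to q0, push CZ → (q0, y, CZ)
  read y, top C: go to q0, push A → (q0, ε, AZ)
All input consumed in state q0 with stack AZ.

AZ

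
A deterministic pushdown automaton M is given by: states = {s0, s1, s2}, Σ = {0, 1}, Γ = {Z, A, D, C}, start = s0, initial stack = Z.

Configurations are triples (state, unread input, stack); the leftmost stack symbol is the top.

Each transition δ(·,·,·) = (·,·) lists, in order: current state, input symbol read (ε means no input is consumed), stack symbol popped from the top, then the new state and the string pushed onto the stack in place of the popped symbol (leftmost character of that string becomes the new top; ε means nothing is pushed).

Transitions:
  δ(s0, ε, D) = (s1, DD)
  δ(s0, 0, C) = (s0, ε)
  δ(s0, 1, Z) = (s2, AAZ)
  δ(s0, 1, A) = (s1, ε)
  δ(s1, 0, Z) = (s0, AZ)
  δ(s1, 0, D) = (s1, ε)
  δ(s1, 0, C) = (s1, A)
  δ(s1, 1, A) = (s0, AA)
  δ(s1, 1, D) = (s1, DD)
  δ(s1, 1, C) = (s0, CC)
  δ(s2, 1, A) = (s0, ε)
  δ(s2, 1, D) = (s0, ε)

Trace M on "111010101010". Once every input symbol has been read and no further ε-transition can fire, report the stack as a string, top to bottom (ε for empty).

(s0, 111010101010, Z) ⊢ (s2, 11010101010, AAZ) ⊢ (s0, 1010101010, AZ) ⊢ (s1, 010101010, Z) ⊢ (s0, 10101010, AZ) ⊢ (s1, 0101010, Z) ⊢ (s0, 101010, AZ) ⊢ (s1, 01010, Z) ⊢ (s0, 1010, AZ) ⊢ (s1, 010, Z) ⊢ (s0, 10, AZ) ⊢ (s1, 0, Z) ⊢ (s0, ε, AZ)
All input consumed in state s0 with stack AZ.

AZ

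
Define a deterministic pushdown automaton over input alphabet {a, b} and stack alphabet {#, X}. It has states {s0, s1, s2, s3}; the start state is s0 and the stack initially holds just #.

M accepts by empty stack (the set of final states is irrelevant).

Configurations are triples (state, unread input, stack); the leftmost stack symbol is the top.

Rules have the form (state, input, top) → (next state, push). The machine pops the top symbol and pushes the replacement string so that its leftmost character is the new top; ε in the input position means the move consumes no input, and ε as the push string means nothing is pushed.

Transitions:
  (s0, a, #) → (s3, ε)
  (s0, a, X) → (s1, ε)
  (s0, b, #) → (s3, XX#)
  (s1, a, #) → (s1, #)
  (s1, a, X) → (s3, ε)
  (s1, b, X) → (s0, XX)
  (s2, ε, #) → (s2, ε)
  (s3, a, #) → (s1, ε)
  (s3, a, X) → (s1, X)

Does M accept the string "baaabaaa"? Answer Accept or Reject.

Accept

(s0, baaabaaa, #)
  read b, top #: go to s3, push XX# → (s3, aaabaaa, XX#)
  read a, top X: go to s1, push X → (s1, aabaaa, XX#)
  read a, top X: go to s3, push ε → (s3, abaaa, X#)
  read a, top X: go to s1, push X → (s1, baaa, X#)
  read b, top X: go to s0, push XX → (s0, aaa, XX#)
  read a, top X: go to s1, push ε → (s1, aa, X#)
  read a, top X: go to s3, push ε → (s3, a, #)
  read a, top #: go to s1, push ε → (s1, ε, ε)
All input consumed and the stack is empty.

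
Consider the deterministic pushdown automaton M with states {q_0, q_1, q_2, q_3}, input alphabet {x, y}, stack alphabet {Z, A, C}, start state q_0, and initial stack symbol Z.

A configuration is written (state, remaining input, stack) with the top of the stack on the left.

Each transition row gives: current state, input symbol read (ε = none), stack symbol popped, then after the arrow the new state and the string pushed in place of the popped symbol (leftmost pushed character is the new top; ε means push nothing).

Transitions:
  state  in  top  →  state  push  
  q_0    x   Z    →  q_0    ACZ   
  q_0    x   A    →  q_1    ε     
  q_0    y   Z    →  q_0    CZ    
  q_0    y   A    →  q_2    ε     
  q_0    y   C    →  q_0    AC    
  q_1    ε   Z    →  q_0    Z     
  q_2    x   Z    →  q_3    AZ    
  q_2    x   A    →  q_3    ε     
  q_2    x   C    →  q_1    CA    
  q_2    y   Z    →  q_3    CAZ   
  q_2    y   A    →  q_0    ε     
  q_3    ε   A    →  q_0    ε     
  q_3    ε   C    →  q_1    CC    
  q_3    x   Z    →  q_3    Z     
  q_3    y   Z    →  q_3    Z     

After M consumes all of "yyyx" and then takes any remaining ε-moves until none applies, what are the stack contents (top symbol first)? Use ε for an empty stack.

CAZ

(q_0, yyyx, Z) ⊢ (q_0, yyx, CZ) ⊢ (q_0, yx, ACZ) ⊢ (q_2, x, CZ) ⊢ (q_1, ε, CAZ)
All input consumed in state q_1 with stack CAZ.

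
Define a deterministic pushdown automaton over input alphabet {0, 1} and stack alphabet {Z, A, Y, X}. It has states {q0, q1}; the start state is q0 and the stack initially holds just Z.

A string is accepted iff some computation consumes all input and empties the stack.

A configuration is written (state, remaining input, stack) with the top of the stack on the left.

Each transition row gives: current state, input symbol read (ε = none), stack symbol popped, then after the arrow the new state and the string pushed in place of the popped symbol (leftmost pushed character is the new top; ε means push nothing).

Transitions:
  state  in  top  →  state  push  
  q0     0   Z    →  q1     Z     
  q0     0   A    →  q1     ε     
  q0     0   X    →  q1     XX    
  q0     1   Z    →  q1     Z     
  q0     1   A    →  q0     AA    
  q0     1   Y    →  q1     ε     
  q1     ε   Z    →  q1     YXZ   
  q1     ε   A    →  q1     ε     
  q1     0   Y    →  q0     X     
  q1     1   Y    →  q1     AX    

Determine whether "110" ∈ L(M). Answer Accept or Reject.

(q0, 110, Z) ⊢ (q1, 10, Z) ⊢ (q1, 10, YXZ) ⊢ (q1, 0, AXXZ) ⊢ (q1, 0, XXZ)
No transition applies at (q1, 0, XXZ); input not fully consumed.

Reject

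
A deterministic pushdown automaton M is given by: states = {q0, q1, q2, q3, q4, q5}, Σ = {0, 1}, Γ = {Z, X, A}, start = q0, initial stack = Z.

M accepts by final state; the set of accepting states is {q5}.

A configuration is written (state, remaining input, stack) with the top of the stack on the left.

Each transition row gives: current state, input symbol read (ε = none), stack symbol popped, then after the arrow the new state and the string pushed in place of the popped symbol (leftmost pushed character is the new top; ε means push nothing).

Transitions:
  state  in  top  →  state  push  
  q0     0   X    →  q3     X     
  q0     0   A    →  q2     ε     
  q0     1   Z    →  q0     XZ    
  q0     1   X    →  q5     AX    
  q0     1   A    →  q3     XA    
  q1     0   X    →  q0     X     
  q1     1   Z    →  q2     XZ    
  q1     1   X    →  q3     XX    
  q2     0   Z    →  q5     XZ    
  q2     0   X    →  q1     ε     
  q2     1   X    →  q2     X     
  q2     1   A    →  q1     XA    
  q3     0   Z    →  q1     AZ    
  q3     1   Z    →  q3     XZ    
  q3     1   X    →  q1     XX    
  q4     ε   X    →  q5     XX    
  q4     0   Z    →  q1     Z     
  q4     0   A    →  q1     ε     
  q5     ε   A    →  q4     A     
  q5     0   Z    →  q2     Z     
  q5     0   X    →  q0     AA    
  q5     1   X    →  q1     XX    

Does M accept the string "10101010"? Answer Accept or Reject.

(q0, 10101010, Z) ⊢ (q0, 0101010, XZ) ⊢ (q3, 101010, XZ) ⊢ (q1, 01010, XXZ) ⊢ (q0, 1010, XXZ) ⊢ (q5, 010, AXXZ) ⊢ (q4, 010, AXXZ) ⊢ (q1, 10, XXZ) ⊢ (q3, 0, XXXZ)
No transition applies at (q3, 0, XXXZ); input not fully consumed.

Reject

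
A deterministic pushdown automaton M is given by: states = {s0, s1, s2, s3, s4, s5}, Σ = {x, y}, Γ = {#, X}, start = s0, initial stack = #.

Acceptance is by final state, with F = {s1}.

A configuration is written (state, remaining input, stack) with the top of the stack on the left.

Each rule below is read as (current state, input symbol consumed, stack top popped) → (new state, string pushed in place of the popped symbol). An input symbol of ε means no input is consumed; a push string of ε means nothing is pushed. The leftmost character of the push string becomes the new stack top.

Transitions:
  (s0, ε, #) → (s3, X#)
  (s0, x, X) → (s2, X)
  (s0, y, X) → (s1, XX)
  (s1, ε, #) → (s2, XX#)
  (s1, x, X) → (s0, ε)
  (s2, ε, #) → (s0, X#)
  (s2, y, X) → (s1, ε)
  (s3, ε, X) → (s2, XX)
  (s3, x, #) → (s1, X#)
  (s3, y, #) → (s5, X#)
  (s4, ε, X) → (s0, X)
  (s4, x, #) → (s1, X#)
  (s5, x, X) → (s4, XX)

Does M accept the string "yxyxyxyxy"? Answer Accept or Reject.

Accept

(s0, yxyxyxyxy, #) ⊢ (s3, yxyxyxyxy, X#) ⊢ (s2, yxyxyxyxy, XX#) ⊢ (s1, xyxyxyxy, X#) ⊢ (s0, yxyxyxy, #) ⊢ (s3, yxyxyxy, X#) ⊢ (s2, yxyxyxy, XX#) ⊢ (s1, xyxyxy, X#) ⊢ (s0, yxyxy, #) ⊢ (s3, yxyxy, X#) ⊢ (s2, yxyxy, XX#) ⊢ (s1, xyxy, X#) ⊢ (s0, yxy, #) ⊢ (s3, yxy, X#) ⊢ (s2, yxy, XX#) ⊢ (s1, xy, X#) ⊢ (s0, y, #) ⊢ (s3, y, X#) ⊢ (s2, y, XX#) ⊢ (s1, ε, X#)
All input consumed; state s1 ∈ F.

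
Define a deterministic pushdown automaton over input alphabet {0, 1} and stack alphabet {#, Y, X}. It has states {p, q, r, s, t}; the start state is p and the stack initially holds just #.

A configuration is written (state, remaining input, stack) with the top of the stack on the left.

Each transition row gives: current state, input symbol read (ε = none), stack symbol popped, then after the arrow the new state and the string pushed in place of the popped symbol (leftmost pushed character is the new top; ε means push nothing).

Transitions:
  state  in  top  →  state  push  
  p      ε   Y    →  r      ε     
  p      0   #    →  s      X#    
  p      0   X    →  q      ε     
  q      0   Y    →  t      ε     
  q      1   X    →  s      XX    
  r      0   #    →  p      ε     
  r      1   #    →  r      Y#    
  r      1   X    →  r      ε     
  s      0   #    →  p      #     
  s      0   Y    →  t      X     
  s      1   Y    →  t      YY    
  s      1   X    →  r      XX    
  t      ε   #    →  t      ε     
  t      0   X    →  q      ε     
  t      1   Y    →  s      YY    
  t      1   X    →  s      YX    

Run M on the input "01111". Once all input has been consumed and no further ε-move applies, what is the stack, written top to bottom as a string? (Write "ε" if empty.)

Y#

(p, 01111, #)
  read 0, top #: go to s, push X# → (s, 1111, X#)
  read 1, top X: go to r, push XX → (r, 111, XX#)
  read 1, top X: go to r, push ε → (r, 11, X#)
  read 1, top X: go to r, push ε → (r, 1, #)
  read 1, top #: go to r, push Y# → (r, ε, Y#)
All input consumed in state r with stack Y#.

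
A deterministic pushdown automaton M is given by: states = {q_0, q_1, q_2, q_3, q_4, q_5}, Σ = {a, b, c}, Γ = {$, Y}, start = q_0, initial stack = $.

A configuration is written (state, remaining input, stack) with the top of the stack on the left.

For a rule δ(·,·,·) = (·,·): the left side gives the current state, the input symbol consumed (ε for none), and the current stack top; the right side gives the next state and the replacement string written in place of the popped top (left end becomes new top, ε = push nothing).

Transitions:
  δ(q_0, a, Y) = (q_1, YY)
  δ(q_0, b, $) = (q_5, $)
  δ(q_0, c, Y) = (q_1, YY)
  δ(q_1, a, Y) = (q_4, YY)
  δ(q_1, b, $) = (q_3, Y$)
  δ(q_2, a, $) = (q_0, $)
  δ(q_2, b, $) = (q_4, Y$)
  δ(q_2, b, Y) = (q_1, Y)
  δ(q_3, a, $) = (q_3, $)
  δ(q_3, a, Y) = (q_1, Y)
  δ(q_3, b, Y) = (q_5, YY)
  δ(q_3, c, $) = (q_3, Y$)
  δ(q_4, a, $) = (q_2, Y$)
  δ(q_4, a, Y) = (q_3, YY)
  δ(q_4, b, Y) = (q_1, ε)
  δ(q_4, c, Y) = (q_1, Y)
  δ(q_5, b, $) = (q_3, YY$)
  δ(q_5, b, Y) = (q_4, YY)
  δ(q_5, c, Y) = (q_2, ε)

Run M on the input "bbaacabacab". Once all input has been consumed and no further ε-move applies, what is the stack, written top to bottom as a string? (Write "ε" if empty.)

YYYY$

(q_0, bbaacabacab, $)
  read b, top $: go to q_5, push $ → (q_5, baacabacab, $)
  read b, top $: go to q_3, push YY$ → (q_3, aacabacab, YY$)
  read a, top Y: go to q_1, push Y → (q_1, acabacab, YY$)
  read a, top Y: go to q_4, push YY → (q_4, cabacab, YYY$)
  read c, top Y: go to q_1, push Y → (q_1, abacab, YYY$)
  read a, top Y: go to q_4, push YY → (q_4, bacab, YYYY$)
  read b, top Y: go to q_1, push ε → (q_1, acab, YYY$)
  read a, top Y: go to q_4, push YY → (q_4, cab, YYYY$)
  read c, top Y: go to q_1, push Y → (q_1, ab, YYYY$)
  read a, top Y: go to q_4, push YY → (q_4, b, YYYYY$)
  read b, top Y: go to q_1, push ε → (q_1, ε, YYYY$)
All input consumed in state q_1 with stack YYYY$.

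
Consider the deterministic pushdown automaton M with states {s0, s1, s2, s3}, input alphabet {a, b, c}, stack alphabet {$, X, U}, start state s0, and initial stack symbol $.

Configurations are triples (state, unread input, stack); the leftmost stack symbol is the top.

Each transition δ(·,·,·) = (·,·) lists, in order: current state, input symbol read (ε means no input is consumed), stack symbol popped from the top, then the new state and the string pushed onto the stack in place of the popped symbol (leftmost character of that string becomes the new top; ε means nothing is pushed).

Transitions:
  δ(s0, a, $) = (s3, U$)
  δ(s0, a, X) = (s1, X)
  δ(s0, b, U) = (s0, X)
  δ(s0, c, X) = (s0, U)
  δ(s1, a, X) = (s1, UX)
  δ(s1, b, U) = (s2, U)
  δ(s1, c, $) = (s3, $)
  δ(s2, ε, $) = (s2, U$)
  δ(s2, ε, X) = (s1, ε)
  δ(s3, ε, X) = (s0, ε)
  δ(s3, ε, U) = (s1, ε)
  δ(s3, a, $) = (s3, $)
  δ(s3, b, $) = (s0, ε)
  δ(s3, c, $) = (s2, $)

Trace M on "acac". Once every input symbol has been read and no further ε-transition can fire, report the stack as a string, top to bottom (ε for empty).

(s0, acac, $)
  read a, top $: go to s3, push U$ → (s3, cac, U$)
  ε-move, top U: go to s1, push ε → (s1, cac, $)
  read c, top $: go to s3, push $ → (s3, ac, $)
  read a, top $: go to s3, push $ → (s3, c, $)
  read c, top $: go to s2, push $ → (s2, ε, $)
  ε-move, top $: go to s2, push U$ → (s2, ε, U$)
All input consumed in state s2 with stack U$.

U$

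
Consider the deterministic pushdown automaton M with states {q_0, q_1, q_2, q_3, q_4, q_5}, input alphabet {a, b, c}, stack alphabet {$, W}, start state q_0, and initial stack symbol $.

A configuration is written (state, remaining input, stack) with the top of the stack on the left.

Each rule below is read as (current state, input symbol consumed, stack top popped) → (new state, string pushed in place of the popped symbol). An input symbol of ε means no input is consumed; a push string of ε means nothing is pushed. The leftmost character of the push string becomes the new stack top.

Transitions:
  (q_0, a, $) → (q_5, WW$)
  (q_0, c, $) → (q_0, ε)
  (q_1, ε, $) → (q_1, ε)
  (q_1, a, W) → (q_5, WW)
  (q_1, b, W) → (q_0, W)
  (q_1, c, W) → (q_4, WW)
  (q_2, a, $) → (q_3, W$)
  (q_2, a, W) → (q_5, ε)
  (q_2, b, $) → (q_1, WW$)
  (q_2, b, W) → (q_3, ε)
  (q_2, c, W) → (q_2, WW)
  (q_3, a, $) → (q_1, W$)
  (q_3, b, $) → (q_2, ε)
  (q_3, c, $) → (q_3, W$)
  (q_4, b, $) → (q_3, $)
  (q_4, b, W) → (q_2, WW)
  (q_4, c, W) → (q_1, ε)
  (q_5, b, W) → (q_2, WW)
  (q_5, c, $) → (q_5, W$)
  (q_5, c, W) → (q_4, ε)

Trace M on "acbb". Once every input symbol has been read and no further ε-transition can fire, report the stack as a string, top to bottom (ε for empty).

(q_0, acbb, $) ⊢ (q_5, cbb, WW$) ⊢ (q_4, bb, W$) ⊢ (q_2, b, WW$) ⊢ (q_3, ε, W$)
All input consumed in state q_3 with stack W$.

W$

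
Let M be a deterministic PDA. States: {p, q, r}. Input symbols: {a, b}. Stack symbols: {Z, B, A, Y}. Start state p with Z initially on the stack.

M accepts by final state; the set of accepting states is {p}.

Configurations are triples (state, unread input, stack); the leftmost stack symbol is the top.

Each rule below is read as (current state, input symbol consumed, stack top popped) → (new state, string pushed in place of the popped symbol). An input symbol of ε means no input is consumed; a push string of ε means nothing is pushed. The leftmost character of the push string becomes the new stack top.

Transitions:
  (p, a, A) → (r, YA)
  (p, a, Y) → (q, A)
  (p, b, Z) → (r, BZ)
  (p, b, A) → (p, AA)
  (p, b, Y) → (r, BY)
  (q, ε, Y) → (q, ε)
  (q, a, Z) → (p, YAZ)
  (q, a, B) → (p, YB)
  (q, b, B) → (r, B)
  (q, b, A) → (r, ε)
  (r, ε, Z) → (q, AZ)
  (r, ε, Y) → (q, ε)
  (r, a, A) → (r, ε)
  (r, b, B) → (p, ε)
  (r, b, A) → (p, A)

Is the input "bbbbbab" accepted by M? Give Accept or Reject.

(p, bbbbbab, Z)
  read b, top Z: go to r, push BZ → (r, bbbbab, BZ)
  read b, top B: go to p, push ε → (p, bbbab, Z)
  read b, top Z: go to r, push BZ → (r, bbab, BZ)
  read b, top B: go to p, push ε → (p, bab, Z)
  read b, top Z: go to r, push BZ → (r, ab, BZ)
No transition applies at (r, ab, BZ); input not fully consumed.

Reject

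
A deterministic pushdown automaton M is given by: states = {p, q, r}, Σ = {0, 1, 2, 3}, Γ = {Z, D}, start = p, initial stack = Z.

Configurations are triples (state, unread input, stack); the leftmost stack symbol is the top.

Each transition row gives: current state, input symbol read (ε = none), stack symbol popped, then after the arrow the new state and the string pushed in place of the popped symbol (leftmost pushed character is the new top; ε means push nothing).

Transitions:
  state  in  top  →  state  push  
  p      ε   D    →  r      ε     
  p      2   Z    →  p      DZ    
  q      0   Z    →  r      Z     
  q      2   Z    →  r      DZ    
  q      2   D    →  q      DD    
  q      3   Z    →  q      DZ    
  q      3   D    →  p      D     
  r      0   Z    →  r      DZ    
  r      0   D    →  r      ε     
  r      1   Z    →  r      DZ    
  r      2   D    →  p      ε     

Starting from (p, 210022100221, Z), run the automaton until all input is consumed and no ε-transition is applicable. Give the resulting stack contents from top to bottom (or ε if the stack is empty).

DZ

(p, 210022100221, Z)
  read 2, top Z: go to p, push DZ → (p, 10022100221, DZ)
  ε-move, top D: go to r, push ε → (r, 10022100221, Z)
  read 1, top Z: go to r, push DZ → (r, 0022100221, DZ)
  read 0, top D: go to r, push ε → (r, 022100221, Z)
  read 0, top Z: go to r, push DZ → (r, 22100221, DZ)
  read 2, top D: go to p, push ε → (p, 2100221, Z)
  read 2, top Z: go to p, push DZ → (p, 100221, DZ)
  ε-move, top D: go to r, push ε → (r, 100221, Z)
  read 1, top Z: go to r, push DZ → (r, 00221, DZ)
  read 0, top D: go to r, push ε → (r, 0221, Z)
  read 0, top Z: go to r, push DZ → (r, 221, DZ)
  read 2, top D: go to p, push ε → (p, 21, Z)
  read 2, top Z: go to p, push DZ → (p, 1, DZ)
  ε-move, top D: go to r, push ε → (r, 1, Z)
  read 1, top Z: go to r, push DZ → (r, ε, DZ)
All input consumed in state r with stack DZ.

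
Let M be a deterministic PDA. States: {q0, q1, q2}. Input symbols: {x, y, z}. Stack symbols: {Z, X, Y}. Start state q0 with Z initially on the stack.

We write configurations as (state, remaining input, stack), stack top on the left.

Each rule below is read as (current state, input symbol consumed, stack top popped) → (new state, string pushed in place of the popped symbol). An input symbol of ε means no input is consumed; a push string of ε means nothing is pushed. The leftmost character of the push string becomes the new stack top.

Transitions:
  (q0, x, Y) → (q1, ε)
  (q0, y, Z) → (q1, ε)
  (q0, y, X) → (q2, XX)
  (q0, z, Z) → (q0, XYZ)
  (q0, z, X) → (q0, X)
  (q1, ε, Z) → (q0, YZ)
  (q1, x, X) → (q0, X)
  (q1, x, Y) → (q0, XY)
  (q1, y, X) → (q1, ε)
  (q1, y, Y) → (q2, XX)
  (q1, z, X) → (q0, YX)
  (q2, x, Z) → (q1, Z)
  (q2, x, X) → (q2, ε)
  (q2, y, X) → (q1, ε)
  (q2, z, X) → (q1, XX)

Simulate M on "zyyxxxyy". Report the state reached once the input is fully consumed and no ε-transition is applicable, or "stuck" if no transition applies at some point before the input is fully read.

(q0, zyyxxxyy, Z)
  read z, top Z: go to q0, push XYZ → (q0, yyxxxyy, XYZ)
  read y, top X: go to q2, push XX → (q2, yxxxyy, XXYZ)
  read y, top X: go to q1, push ε → (q1, xxxyy, XYZ)
  read x, top X: go to q0, push X → (q0, xxyy, XYZ)
No transition for (q0, x, top X); M blocks with input xxyy remaining.

stuck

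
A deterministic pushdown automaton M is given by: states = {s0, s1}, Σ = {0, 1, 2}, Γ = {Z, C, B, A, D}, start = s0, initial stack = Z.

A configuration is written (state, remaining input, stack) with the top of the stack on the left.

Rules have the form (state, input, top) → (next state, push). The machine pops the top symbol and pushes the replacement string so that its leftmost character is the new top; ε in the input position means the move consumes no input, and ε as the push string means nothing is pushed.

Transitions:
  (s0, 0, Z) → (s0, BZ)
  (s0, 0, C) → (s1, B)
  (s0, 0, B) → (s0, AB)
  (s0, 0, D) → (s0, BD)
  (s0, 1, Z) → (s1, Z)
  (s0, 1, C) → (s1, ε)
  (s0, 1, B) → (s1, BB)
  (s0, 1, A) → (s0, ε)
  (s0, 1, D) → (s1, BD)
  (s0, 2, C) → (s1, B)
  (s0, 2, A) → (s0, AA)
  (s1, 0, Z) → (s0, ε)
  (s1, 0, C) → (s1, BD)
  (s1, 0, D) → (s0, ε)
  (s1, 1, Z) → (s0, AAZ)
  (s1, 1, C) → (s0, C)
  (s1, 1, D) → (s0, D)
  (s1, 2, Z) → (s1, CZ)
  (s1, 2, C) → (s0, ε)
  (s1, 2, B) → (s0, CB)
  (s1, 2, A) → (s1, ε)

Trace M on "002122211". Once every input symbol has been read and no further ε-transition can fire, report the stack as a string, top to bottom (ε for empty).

(s0, 002122211, Z) ⊢ (s0, 02122211, BZ) ⊢ (s0, 2122211, ABZ) ⊢ (s0, 122211, AABZ) ⊢ (s0, 22211, ABZ) ⊢ (s0, 2211, AABZ) ⊢ (s0, 211, AAABZ) ⊢ (s0, 11, AAAABZ) ⊢ (s0, 1, AAABZ) ⊢ (s0, ε, AABZ)
All input consumed in state s0 with stack AABZ.

AABZ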